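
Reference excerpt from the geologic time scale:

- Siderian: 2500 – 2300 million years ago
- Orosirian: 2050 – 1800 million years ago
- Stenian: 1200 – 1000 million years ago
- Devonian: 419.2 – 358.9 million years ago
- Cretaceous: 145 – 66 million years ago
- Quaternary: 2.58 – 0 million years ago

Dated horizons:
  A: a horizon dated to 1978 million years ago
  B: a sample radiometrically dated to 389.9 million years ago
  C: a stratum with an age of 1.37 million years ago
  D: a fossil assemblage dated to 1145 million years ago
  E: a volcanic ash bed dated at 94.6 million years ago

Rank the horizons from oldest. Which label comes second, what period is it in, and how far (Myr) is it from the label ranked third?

D, in the Stenian; 755.1 million years to B

Sorted oldest-first by Ma: A (1978), D (1145), B (389.9), E (94.6), C (1.37).
The second oldest is D at 1145 Ma, which lies in 1200–1000 Ma: the Stenian.
The third oldest is B at 389.9 Ma; separation = |1145 − 389.9| = 755.1 Myr.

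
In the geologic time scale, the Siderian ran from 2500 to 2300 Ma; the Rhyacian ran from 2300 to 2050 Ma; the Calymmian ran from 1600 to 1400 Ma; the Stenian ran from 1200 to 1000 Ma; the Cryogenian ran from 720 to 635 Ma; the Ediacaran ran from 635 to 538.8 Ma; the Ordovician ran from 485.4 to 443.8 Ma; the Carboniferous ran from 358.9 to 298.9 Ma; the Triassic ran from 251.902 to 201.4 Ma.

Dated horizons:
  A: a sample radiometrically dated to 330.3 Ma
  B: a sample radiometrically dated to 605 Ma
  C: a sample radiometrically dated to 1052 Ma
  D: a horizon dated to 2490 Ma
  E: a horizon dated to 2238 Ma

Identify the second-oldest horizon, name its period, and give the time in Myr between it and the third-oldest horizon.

E, in the Rhyacian; 1186 million years to C

Larger Ma means older, so oldest first: D 2490 > E 2238 > C 1052 > B 605 > A 330.3.
Counting 2 along gives E (2238 Ma); the excerpt puts that inside the Rhyacian, 2300–2050 Ma.
Next in line is C (1052 Ma), and 2238 − 1052 = 1186 Myr.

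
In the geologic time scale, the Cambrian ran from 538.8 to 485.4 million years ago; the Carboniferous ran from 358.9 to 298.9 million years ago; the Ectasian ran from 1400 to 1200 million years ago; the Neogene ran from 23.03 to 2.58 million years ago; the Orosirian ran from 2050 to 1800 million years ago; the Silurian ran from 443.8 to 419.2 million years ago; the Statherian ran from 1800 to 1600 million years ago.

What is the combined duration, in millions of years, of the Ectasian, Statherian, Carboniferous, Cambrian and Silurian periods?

538 million years

Duration is start − end for each: (1400 − 1200) + (1800 − 1600) + (358.9 − 298.9) + (538.8 − 485.4) + (443.8 − 419.2).
That is 200 + 200 + 60 + 53.4 + 24.6, which totals 538 million years.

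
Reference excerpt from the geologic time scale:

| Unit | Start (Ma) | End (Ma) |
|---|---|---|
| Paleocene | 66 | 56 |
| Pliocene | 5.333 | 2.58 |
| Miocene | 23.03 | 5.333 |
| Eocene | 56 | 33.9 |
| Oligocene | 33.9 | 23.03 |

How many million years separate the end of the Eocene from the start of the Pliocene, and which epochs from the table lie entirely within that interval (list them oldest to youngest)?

28.567 million years; Oligocene, Miocene

The Eocene closes at 33.9 Ma and the Pliocene opens at 5.333 Ma, so the interval is 33.9 − 5.333 = 28.567 Myr.
An epoch fits inside if it starts at or after 33.9 Ma and ends at or before 5.333 Ma; oldest first that gives Oligocene, Miocene.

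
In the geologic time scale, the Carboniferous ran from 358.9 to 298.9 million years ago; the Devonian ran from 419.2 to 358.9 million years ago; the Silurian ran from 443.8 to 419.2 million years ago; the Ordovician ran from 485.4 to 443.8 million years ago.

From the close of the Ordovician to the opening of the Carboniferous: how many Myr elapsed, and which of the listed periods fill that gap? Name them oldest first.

84.9 million years; Silurian, Devonian

End of Ordovician = 443.8 Ma; start of Carboniferous = 358.9 Ma.
Gap = 443.8 − 358.9 = 84.9 Myr.
Periods wholly inside 443.8–358.9 Ma: Silurian (443.8–419.2), Devonian (419.2–358.9).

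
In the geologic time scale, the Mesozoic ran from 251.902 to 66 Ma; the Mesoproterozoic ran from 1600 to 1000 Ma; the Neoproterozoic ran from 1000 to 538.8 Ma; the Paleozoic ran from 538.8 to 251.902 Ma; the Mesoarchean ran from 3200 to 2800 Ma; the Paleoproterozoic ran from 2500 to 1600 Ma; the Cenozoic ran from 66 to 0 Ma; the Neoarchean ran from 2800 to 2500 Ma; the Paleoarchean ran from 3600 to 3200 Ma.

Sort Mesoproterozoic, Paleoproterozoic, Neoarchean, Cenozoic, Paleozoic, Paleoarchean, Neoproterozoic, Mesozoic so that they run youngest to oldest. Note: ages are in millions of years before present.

Cenozoic, then Mesozoic, then Paleozoic, then Neoproterozoic, then Mesoproterozoic, then Paleoproterozoic, then Neoarchean, then Paleoarchean

The oldest of these is Paleoarchean (starts 3600 Ma) and the youngest is Cenozoic (ends 0 Ma).
In between, by decreasing start age: Neoarchean (2800), Paleoproterozoic (2500), Mesoproterozoic (1600), Neoproterozoic (1000), Paleozoic (538.8), Mesozoic (251.902).
Listing youngest first means reversing that sequence.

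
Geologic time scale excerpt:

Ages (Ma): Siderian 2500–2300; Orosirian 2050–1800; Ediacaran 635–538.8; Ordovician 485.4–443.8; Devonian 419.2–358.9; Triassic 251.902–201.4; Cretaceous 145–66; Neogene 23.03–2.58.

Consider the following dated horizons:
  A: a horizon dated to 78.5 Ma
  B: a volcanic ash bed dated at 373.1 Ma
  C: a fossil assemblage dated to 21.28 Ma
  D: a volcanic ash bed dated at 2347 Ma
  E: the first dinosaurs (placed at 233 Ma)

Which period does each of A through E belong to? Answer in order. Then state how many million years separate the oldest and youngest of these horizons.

A — Cretaceous; B — Devonian; C — Neogene; D — Siderian; E — Triassic; span 2325.72 million years

A: 78.5 Ma lies in 145–66 Ma, so Cretaceous.
B: 373.1 Ma lies in 419.2–358.9 Ma, so Devonian.
C: 21.28 Ma lies in 23.03–2.58 Ma, so Neogene.
D: 2347 Ma lies in 2500–2300 Ma, so Siderian.
E: 233 Ma lies in 251.902–201.4 Ma, so Triassic.
Oldest = 2347 Ma, youngest = 21.28 Ma → span 2325.72 Myr.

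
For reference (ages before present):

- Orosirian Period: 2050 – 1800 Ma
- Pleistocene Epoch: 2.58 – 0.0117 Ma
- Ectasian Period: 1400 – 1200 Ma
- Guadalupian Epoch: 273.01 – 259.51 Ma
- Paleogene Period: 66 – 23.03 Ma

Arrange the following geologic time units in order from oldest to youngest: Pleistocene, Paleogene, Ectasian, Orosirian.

Orosirian, then Ectasian, then Paleogene, then Pleistocene

The oldest of these is Orosirian (starts 2050 Ma) and the youngest is Pleistocene (ends 0.0117 Ma).
In between, by decreasing start age: Ectasian (1400), Paleogene (66).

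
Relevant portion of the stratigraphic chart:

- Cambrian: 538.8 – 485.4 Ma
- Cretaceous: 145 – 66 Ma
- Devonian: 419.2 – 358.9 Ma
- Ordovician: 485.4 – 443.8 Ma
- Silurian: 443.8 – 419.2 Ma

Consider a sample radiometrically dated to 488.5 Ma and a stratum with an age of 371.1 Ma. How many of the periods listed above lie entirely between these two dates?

488.5 Ma sits inside the Cambrian (538.8–485.4) and 371.1 Ma inside the Devonian (419.2–358.9); neither of those is wholly between the two dates.
The listed periods lying completely between them are Ordovician, Silurian — 2 in all.

2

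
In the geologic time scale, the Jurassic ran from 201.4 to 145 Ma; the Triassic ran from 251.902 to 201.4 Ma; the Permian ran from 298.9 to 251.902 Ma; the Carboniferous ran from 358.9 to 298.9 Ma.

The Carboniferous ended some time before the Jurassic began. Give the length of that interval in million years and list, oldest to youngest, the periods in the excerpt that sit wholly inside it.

97.5 million years; Permian, Triassic

End of Carboniferous = 298.9 Ma; start of Jurassic = 201.4 Ma.
Gap = 298.9 − 201.4 = 97.5 Myr.
Periods wholly inside 298.9–201.4 Ma: Permian (298.9–251.902), Triassic (251.902–201.4).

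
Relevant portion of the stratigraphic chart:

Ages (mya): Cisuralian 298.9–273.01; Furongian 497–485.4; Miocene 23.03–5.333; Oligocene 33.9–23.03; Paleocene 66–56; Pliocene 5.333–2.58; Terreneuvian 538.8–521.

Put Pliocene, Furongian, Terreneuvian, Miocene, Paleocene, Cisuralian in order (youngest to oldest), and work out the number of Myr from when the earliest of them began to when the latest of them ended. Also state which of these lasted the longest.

Pliocene → Miocene → Paleocene → Cisuralian → Furongian → Terreneuvian; total span 536.22 Myr; longest is Cisuralian

From the excerpt: Pliocene 5.333–2.58; Furongian 497–485.4; Terreneuvian 538.8–521; Miocene 23.03–5.333; Paleocene 66–56; Cisuralian 298.9–273.01 (Ma).
Larger Ma is earlier, so the oldest is Terreneuvian and the youngest is Pliocene; youngest to oldest: Pliocene, Miocene, Paleocene, Cisuralian, Furongian, Terreneuvian.
Oldest start 538.8 minus youngest end 2.58 gives 536.22 Myr overall.
Individual lengths (start − end): Terreneuvian 17.8; Furongian 11.6; Miocene 17.697; Pliocene 2.753; Paleocene 10; Cisuralian 25.89. The largest is Cisuralian at 25.89 Myr.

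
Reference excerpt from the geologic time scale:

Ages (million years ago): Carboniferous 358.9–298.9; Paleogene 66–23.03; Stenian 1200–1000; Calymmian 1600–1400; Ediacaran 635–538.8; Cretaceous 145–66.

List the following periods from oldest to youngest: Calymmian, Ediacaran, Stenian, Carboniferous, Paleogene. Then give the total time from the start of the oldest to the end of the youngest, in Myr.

Calymmian → Stenian → Ediacaran → Carboniferous → Paleogene; total span 1576.97 Myr

Start ages (Ma): Calymmian 1600, Stenian 1200, Ediacaran 635, Carboniferous 358.9, Paleogene 66.
Ordered oldest to youngest: Calymmian, Stenian, Ediacaran, Carboniferous, Paleogene.
Span = 1600 − 23.03 = 1576.97 Myr.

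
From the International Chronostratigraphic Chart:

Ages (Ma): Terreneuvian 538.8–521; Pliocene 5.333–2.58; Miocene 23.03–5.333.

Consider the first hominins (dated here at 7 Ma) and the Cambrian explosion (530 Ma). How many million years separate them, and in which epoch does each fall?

Elapsed time: 530 − 7 = 523 Myr.
7 Ma lies within 23.03–5.333 Ma: Miocene.
530 Ma lies within 538.8–521 Ma: Terreneuvian.

523 million years apart; the first in the Miocene, the second in the Terreneuvian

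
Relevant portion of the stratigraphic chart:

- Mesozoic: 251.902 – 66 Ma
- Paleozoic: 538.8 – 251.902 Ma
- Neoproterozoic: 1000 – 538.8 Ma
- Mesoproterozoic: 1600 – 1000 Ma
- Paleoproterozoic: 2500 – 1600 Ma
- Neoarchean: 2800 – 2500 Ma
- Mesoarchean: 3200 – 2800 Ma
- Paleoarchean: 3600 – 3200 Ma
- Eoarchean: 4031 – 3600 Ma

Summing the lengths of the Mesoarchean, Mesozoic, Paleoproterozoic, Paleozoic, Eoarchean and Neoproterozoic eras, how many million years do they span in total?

Each duration: Mesoarchean = 400; Mesozoic = 185.902; Paleoproterozoic = 900; Paleozoic = 286.898; Eoarchean = 431; Neoproterozoic = 461.2.
Sum: 400 + 185.902 + 900 + 286.898 + 431 + 461.2 = 2665 Myr.

2665 million years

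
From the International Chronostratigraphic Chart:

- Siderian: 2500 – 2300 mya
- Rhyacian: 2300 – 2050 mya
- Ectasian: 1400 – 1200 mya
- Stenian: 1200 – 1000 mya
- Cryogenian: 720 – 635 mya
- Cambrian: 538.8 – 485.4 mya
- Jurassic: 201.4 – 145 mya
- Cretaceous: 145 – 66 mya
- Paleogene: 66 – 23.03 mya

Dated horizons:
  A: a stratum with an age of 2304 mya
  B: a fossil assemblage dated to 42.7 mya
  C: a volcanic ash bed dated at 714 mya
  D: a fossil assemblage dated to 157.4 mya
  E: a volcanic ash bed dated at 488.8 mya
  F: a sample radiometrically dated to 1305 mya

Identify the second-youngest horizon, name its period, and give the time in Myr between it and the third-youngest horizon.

D, in the Jurassic; 331.4 million years to E

Smaller Ma means younger, so youngest first: B 42.7 < D 157.4 < E 488.8 < C 714 < F 1305 < A 2304.
Counting 2 along gives D (157.4 Ma); the excerpt puts that inside the Jurassic, 201.4–145 Ma.
Next in line is E (488.8 Ma), and 488.8 − 157.4 = 331.4 Myr.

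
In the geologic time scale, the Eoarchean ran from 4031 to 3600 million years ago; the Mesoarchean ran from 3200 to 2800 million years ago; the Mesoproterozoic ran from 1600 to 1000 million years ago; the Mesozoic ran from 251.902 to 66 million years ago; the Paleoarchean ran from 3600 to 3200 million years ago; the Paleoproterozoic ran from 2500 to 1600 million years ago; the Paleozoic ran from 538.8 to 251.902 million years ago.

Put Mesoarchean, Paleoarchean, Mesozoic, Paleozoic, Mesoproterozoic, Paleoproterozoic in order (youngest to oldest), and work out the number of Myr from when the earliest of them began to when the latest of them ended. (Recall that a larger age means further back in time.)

Mesozoic → Paleozoic → Mesoproterozoic → Paleoproterozoic → Mesoarchean → Paleoarchean; total span 3534 Myr

From the excerpt: Mesoarchean 3200–2800; Paleoarchean 3600–3200; Mesozoic 251.902–66; Paleozoic 538.8–251.902; Mesoproterozoic 1600–1000; Paleoproterozoic 2500–1600 (Ma).
Larger Ma is earlier, so the oldest is Paleoarchean and the youngest is Mesozoic; youngest to oldest: Mesozoic, Paleozoic, Mesoproterozoic, Paleoproterozoic, Mesoarchean, Paleoarchean.
Oldest start 3600 minus youngest end 66 gives 3534 Myr overall.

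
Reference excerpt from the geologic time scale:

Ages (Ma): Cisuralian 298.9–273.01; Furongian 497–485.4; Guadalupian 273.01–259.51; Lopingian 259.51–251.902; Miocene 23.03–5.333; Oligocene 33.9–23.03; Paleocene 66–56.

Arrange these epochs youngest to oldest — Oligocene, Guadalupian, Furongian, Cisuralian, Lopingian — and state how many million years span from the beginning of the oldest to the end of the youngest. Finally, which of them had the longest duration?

From the excerpt: Oligocene 33.9–23.03; Guadalupian 273.01–259.51; Furongian 497–485.4; Cisuralian 298.9–273.01; Lopingian 259.51–251.902 (Ma).
Larger Ma is earlier, so the oldest is Furongian and the youngest is Oligocene; youngest to oldest: Oligocene, Lopingian, Guadalupian, Cisuralian, Furongian.
Oldest start 497 minus youngest end 23.03 gives 473.97 Myr overall.
Individual lengths (start − end): Oligocene 10.87; Guadalupian 13.5; Furongian 11.6; Lopingian 7.608; Cisuralian 25.89. The largest is Cisuralian at 25.89 Myr.

Oligocene, Lopingian, Guadalupian, Cisuralian, Furongian; total span 473.97 Myr; longest is Cisuralian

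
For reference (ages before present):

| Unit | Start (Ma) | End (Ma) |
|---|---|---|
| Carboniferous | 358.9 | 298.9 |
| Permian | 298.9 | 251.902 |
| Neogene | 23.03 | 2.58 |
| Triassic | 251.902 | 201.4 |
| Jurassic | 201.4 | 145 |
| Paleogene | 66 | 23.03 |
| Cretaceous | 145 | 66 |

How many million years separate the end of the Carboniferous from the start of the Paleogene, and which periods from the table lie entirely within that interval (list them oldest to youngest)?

232.9 million years; Permian, Triassic, Jurassic, Cretaceous

End of Carboniferous = 298.9 Ma; start of Paleogene = 66 Ma.
Gap = 298.9 − 66 = 232.9 Myr.
Periods wholly inside 298.9–66 Ma: Permian (298.9–251.902), Triassic (251.902–201.4), Jurassic (201.4–145), Cretaceous (145–66).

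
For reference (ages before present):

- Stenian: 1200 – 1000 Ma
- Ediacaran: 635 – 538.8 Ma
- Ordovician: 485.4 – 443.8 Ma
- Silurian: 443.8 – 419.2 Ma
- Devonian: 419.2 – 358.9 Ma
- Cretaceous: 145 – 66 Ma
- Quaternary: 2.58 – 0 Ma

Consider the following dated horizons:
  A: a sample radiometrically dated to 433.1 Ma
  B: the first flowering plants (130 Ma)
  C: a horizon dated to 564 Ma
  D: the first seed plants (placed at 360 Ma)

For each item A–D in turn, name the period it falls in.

A — Silurian; B — Cretaceous; C — Ediacaran; D — Devonian

A: 433.1 Ma lies in 443.8–419.2 Ma, so Silurian.
B: 130 Ma lies in 145–66 Ma, so Cretaceous.
C: 564 Ma lies in 635–538.8 Ma, so Ediacaran.
D: 360 Ma lies in 419.2–358.9 Ma, so Devonian.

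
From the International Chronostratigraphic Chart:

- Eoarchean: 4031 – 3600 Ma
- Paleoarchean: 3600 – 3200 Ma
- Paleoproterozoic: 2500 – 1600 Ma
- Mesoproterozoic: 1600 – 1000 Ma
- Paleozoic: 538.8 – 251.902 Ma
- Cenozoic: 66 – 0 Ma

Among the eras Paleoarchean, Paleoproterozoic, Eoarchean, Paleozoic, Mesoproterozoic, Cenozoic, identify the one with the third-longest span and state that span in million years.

Start − end for each: Paleoarchean 3600 − 3200 = 400; Paleoproterozoic 2500 − 1600 = 900; Eoarchean 4031 − 3600 = 431; Paleozoic 538.8 − 251.902 = 286.898; Mesoproterozoic 1600 − 1000 = 600; Cenozoic 66 − 0 = 66.
Ranking these from longest: Paleoproterozoic > Mesoproterozoic > Eoarchean > Paleoarchean > Paleozoic > Cenozoic.
Position 3 in that ranking is Eoarchean, which lasted 431 Myr.

Eoarchean, 431 million years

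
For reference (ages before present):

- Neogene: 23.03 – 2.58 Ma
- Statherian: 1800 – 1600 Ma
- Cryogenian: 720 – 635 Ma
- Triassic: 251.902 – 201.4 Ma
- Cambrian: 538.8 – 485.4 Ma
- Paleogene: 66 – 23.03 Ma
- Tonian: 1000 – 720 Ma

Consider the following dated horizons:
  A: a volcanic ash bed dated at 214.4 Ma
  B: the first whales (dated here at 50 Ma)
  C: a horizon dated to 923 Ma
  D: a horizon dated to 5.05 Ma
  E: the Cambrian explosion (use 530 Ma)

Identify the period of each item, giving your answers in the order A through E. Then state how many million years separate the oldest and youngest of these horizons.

Match each age against the start–end ranges in the excerpt: A = 214.4 Ma → Triassic (251.902–201.4); B = 50 Ma → Paleogene (66–23.03); C = 923 Ma → Tonian (1000–720); D = 5.05 Ma → Neogene (23.03–2.58); E = 530 Ma → Cambrian (538.8–485.4).
The largest age is 923 Ma and the smallest is 5.05 Ma; their difference is 917.95 Myr.

A — Triassic; B — Paleogene; C — Tonian; D — Neogene; E — Cambrian; span 917.95 million years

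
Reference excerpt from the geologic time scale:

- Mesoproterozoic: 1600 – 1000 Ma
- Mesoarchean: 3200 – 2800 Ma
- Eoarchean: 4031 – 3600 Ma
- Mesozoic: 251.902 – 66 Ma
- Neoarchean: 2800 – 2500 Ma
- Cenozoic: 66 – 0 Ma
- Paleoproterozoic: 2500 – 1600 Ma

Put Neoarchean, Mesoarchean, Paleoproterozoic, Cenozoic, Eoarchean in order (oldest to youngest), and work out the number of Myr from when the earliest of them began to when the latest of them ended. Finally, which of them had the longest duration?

From the excerpt: Neoarchean 2800–2500; Mesoarchean 3200–2800; Paleoproterozoic 2500–1600; Cenozoic 66–0; Eoarchean 4031–3600 (Ma).
Larger Ma is earlier, so the oldest is Eoarchean and the youngest is Cenozoic; oldest to youngest: Eoarchean, Mesoarchean, Neoarchean, Paleoproterozoic, Cenozoic.
Oldest start 4031 minus youngest end 0 gives 4031 Myr overall.
Individual lengths (start − end): Cenozoic 66; Paleoproterozoic 900; Eoarchean 431; Neoarchean 300; Mesoarchean 400. The largest is Paleoproterozoic at 900 Myr.

Eoarchean, Mesoarchean, Neoarchean, Paleoproterozoic, Cenozoic; total span 4031 Myr; longest is Paleoproterozoic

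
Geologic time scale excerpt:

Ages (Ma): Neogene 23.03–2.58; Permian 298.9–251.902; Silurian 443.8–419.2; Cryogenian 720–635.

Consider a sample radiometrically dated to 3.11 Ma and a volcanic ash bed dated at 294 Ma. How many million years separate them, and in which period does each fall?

290.89 million years apart; the first in the Neogene, the second in the Permian

Elapsed time: 294 − 3.11 = 290.89 Myr.
3.11 Ma lies within 23.03–2.58 Ma: Neogene.
294 Ma lies within 298.9–251.902 Ma: Permian.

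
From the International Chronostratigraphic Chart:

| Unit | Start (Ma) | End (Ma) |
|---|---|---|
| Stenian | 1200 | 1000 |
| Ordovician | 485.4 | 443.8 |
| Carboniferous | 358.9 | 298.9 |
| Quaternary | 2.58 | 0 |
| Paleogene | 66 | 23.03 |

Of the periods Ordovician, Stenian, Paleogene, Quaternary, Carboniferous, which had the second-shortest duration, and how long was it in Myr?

Durations: Ordovician 41.6; Stenian 200; Paleogene 42.97; Quaternary 2.58; Carboniferous 60 Myr.
Sorted shortest-first: Quaternary (2.58), Ordovician (41.6), Paleogene (42.97), Carboniferous (60), Stenian (200).
The second shortest is Ordovician at 41.6 Myr.

Ordovician, 41.6 million years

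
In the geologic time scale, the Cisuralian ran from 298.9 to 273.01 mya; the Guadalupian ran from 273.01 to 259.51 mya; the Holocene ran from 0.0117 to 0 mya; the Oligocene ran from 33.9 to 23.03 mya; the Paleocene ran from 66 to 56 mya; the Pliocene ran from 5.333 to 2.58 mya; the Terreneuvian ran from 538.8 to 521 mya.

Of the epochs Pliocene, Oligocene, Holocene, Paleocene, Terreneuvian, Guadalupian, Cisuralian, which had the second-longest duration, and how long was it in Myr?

Durations: Pliocene 2.753; Oligocene 10.87; Holocene 0.0117; Paleocene 10; Terreneuvian 17.8; Guadalupian 13.5; Cisuralian 25.89 Myr.
Sorted longest-first: Cisuralian (25.89), Terreneuvian (17.8), Guadalupian (13.5), Oligocene (10.87), Paleocene (10), Pliocene (2.753), Holocene (0.0117).
The second longest is Terreneuvian at 17.8 Myr.

Terreneuvian, 17.8 million years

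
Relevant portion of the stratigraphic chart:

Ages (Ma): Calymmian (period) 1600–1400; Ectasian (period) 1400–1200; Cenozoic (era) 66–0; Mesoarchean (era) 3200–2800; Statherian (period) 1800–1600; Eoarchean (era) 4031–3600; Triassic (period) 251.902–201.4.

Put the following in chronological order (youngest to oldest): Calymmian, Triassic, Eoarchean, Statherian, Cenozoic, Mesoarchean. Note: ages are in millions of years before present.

Cenozoic → Triassic → Calymmian → Statherian → Mesoarchean → Eoarchean

Sorting by start age (ascending Ma, since larger Ma = older): Cenozoic began 66, Triassic began 251.902, Calymmian began 1600, Statherian began 1800, Mesoarchean began 3200, Eoarchean began 4031.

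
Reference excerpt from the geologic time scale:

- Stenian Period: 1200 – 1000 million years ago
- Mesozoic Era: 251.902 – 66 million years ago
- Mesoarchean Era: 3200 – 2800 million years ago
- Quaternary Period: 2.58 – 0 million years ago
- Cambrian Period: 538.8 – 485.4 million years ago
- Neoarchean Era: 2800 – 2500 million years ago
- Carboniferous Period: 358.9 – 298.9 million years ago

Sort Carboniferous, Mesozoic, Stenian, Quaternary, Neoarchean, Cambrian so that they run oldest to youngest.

Neoarchean, then Stenian, then Cambrian, then Carboniferous, then Mesozoic, then Quaternary

Sorting by start age (descending Ma, since larger Ma = older): Neoarchean start 2800, Stenian start 1200, Cambrian start 538.8, Carboniferous start 358.9, Mesozoic start 251.902, Quaternary start 2.58.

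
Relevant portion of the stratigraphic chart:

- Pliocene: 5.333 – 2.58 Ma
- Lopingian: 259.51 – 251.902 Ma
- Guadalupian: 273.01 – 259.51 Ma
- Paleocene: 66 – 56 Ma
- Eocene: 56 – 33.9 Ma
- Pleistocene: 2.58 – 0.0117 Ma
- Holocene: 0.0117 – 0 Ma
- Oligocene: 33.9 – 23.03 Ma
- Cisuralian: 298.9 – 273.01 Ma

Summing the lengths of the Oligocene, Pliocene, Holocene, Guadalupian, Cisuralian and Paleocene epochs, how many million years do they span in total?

Each duration: Oligocene = 10.87; Pliocene = 2.753; Holocene = 0.0117; Guadalupian = 13.5; Cisuralian = 25.89; Paleocene = 10.
Sum: 10.87 + 2.753 + 0.0117 + 13.5 + 25.89 + 10 = 63.0247 Myr.

63.0247 million years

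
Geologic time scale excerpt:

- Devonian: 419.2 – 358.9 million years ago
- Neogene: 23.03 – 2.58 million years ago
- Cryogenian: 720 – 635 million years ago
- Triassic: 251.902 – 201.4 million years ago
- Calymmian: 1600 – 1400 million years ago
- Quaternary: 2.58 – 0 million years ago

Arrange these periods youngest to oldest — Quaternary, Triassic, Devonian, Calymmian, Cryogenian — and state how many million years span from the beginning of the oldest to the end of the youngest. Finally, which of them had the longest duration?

Start ages (Ma): Calymmian 1600, Cryogenian 720, Devonian 419.2, Triassic 251.902, Quaternary 2.58.
Ordered youngest to oldest: Quaternary, Triassic, Devonian, Cryogenian, Calymmian.
Span = 1600 − 0 = 1600 Myr.
Durations: Calymmian 200, Quaternary 2.58, Cryogenian 85, Triassic 50.502, Devonian 60.3 → longest is Calymmian (200 Myr).

Quaternary → Triassic → Devonian → Cryogenian → Calymmian; total span 1600 Myr; longest is Calymmian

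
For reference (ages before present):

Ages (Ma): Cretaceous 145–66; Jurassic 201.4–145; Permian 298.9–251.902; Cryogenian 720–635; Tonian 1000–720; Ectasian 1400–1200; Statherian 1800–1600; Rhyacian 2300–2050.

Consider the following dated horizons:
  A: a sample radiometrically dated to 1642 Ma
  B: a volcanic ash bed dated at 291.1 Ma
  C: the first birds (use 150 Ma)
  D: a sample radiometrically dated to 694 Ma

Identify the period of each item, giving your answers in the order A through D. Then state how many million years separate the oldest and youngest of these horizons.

A — Statherian; B — Permian; C — Jurassic; D — Cryogenian; span 1492 million years

A: 1642 Ma lies in 1800–1600 Ma, so Statherian.
B: 291.1 Ma lies in 298.9–251.902 Ma, so Permian.
C: 150 Ma lies in 201.4–145 Ma, so Jurassic.
D: 694 Ma lies in 720–635 Ma, so Cryogenian.
Oldest = 1642 Ma, youngest = 150 Ma → span 1492 Myr.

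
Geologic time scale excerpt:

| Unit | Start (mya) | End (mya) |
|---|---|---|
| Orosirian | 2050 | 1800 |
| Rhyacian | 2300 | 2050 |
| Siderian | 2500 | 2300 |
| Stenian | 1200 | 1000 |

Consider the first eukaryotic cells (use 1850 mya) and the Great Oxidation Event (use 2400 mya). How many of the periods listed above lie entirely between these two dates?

1

2400 Ma sits inside the Siderian (2500–2300) and 1850 Ma inside the Orosirian (2050–1800); neither of those is wholly between the two dates.
The listed periods lying completely between them are Rhyacian — 1 in all.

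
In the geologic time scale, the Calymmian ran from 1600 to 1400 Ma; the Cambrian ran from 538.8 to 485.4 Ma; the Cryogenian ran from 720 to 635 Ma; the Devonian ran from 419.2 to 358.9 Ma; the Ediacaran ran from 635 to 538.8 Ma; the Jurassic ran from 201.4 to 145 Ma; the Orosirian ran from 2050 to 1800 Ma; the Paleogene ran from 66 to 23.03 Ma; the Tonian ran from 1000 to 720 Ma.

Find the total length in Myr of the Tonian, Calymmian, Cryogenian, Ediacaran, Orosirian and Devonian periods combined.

Duration is start − end for each: (1000 − 720) + (1600 − 1400) + (720 − 635) + (635 − 538.8) + (2050 − 1800) + (419.2 − 358.9).
That is 280 + 200 + 85 + 96.2 + 250 + 60.3, which totals 971.5 million years.

971.5 million years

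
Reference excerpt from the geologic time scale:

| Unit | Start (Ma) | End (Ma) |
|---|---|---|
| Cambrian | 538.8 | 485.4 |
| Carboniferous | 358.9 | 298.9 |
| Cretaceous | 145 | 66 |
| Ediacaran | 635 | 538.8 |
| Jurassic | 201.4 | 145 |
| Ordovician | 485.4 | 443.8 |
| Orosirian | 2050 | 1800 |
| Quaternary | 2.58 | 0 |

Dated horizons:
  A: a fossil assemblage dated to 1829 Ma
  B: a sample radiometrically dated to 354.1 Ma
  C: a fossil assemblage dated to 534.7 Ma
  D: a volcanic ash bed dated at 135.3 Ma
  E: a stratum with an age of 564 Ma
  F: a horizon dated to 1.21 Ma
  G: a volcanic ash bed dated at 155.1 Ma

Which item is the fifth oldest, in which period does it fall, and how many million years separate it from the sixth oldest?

G, in the Jurassic; 19.8 million years to D

Sorted oldest-first by Ma: A (1829), E (564), C (534.7), B (354.1), G (155.1), D (135.3), F (1.21).
The fifth oldest is G at 155.1 Ma, which lies in 201.4–145 Ma: the Jurassic.
The sixth oldest is D at 135.3 Ma; separation = |155.1 − 135.3| = 19.8 Myr.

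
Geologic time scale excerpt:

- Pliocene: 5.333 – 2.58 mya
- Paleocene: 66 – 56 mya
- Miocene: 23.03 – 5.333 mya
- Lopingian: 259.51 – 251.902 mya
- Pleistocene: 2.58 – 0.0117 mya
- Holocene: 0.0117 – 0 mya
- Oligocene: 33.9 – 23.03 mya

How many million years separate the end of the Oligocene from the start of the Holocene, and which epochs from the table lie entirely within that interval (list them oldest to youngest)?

The Oligocene closes at 23.03 Ma and the Holocene opens at 0.0117 Ma, so the interval is 23.03 − 0.0117 = 23.0183 Myr.
An epoch fits inside if it starts at or after 23.03 Ma and ends at or before 0.0117 Ma; oldest first that gives Miocene, Pliocene, Pleistocene.

23.0183 million years; Miocene, Pliocene, Pleistocene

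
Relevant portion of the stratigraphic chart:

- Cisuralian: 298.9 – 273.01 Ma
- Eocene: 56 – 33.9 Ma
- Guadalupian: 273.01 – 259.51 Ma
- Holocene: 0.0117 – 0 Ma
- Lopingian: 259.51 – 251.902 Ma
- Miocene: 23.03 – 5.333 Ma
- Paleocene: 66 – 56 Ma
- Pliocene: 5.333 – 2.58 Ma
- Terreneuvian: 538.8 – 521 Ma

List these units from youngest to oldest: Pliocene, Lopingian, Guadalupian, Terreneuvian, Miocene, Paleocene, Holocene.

Read off each span (Ma): Pliocene 5.333–2.58; Lopingian 259.51–251.902; Guadalupian 273.01–259.51; Terreneuvian 538.8–521; Miocene 23.03–5.333; Paleocene 66–56; Holocene 0.0117–0.
Larger Ma is older, so oldest→youngest is Terreneuvian, Guadalupian, Lopingian, Paleocene, Miocene, Pliocene, Holocene; reverse it for youngest→oldest.

Holocene, then Pliocene, then Miocene, then Paleocene, then Lopingian, then Guadalupian, then Terreneuvian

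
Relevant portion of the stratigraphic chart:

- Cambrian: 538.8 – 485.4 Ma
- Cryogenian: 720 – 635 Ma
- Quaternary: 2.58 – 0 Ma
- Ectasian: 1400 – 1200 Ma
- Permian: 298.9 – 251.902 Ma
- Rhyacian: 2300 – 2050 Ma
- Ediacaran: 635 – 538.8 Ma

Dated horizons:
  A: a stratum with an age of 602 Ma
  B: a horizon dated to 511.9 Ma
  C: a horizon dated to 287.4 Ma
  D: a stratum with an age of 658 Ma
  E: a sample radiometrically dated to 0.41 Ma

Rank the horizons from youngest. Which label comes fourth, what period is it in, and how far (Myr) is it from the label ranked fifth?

Sorted youngest-first by Ma: E (0.41), C (287.4), B (511.9), A (602), D (658).
The fourth youngest is A at 602 Ma, which lies in 635–538.8 Ma: the Ediacaran.
The fifth youngest is D at 658 Ma; separation = |602 − 658| = 56 Myr.

A, in the Ediacaran; 56 million years to D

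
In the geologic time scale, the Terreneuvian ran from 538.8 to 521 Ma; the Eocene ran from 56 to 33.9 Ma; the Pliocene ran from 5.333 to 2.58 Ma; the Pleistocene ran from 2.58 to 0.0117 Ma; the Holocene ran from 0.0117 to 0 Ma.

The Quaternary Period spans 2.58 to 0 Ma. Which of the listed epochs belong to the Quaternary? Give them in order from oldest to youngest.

Pleistocene, Holocene

Epochs with both bounds inside 2.58–0 Ma: Pleistocene (2.58–0.0117), Holocene (0.0117–0).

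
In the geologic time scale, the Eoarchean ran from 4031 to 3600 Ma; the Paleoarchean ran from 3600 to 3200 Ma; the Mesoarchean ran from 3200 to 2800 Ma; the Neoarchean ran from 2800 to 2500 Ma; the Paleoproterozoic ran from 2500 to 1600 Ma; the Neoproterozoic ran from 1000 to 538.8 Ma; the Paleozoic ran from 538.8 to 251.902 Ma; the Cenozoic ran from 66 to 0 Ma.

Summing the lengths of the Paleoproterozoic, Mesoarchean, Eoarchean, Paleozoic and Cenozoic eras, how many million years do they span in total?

2083.898 million years

Each duration: Paleoproterozoic = 900; Mesoarchean = 400; Eoarchean = 431; Paleozoic = 286.898; Cenozoic = 66.
Sum: 900 + 400 + 431 + 286.898 + 66 = 2083.898 Myr.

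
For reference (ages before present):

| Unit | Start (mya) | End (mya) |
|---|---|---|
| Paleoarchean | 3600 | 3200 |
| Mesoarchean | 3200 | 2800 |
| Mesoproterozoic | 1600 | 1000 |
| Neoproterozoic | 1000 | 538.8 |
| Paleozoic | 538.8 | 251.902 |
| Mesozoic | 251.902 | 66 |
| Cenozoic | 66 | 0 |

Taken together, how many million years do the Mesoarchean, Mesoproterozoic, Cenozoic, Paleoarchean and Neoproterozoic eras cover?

Duration is start − end for each: (3200 − 2800) + (1600 − 1000) + (66 − 0) + (3600 − 3200) + (1000 − 538.8).
That is 400 + 600 + 66 + 400 + 461.2, which totals 1927.2 million years.

1927.2 million years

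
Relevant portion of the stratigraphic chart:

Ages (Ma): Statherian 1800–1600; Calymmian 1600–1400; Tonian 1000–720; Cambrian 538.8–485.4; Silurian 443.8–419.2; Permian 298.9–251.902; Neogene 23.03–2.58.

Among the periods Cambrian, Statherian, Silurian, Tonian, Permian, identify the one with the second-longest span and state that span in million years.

Statherian, 200 million years

Start − end for each: Cambrian 538.8 − 485.4 = 53.4; Statherian 1800 − 1600 = 200; Silurian 443.8 − 419.2 = 24.6; Tonian 1000 − 720 = 280; Permian 298.9 − 251.902 = 46.998.
Ranking these from longest: Tonian > Statherian > Cambrian > Permian > Silurian.
Position 2 in that ranking is Statherian, which lasted 200 Myr.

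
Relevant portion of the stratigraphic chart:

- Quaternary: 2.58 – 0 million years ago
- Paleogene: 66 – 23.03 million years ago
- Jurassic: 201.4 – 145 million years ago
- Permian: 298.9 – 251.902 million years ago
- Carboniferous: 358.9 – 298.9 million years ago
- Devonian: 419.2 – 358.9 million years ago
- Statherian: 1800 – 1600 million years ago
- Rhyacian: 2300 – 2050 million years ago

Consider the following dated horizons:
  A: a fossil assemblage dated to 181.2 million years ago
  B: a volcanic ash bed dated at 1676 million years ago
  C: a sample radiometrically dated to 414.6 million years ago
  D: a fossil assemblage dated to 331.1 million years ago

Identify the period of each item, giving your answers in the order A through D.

A — Jurassic; B — Statherian; C — Devonian; D — Carboniferous

Match each age against the start–end ranges in the excerpt: A = 181.2 Ma → Jurassic (201.4–145); B = 1676 Ma → Statherian (1800–1600); C = 414.6 Ma → Devonian (419.2–358.9); D = 331.1 Ma → Carboniferous (358.9–298.9).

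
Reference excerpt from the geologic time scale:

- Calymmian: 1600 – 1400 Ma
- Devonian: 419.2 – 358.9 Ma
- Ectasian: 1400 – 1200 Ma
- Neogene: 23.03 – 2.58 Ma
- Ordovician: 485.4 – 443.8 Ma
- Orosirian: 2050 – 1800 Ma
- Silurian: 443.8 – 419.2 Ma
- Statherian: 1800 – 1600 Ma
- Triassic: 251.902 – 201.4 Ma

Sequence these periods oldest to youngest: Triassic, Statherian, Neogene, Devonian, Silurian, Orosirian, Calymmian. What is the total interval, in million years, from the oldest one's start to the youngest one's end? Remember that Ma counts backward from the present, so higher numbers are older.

Start ages (Ma): Orosirian 2050, Statherian 1800, Calymmian 1600, Silurian 443.8, Devonian 419.2, Triassic 251.902, Neogene 23.03.
Ordered oldest to youngest: Orosirian, Statherian, Calymmian, Silurian, Devonian, Triassic, Neogene.
Span = 2050 − 2.58 = 2047.42 Myr.

Orosirian → Statherian → Calymmian → Silurian → Devonian → Triassic → Neogene; total span 2047.42 Myr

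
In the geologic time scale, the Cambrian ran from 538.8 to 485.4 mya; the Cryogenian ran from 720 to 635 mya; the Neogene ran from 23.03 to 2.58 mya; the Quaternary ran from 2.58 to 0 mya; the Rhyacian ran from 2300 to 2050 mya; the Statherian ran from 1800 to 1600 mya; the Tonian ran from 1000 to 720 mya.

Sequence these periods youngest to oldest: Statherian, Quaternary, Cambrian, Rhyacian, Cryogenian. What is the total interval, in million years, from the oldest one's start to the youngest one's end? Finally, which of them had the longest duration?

Start ages (Ma): Rhyacian 2300, Statherian 1800, Cryogenian 720, Cambrian 538.8, Quaternary 2.58.
Ordered youngest to oldest: Quaternary, Cambrian, Cryogenian, Statherian, Rhyacian.
Span = 2300 − 0 = 2300 Myr.
Durations: Quaternary 2.58, Statherian 200, Cryogenian 85, Cambrian 53.4, Rhyacian 250 → longest is Rhyacian (250 Myr).

Quaternary → Cambrian → Cryogenian → Statherian → Rhyacian; total span 2300 Myr; longest is Rhyacian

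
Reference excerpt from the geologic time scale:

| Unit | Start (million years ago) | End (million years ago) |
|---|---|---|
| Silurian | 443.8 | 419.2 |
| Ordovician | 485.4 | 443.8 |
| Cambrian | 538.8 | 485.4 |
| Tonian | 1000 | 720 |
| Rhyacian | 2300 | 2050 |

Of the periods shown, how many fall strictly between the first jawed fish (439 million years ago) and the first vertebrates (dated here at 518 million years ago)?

The older date is 518 Ma and the younger is 439 Ma.
Periods with start < 518 and end > 439 Ma: Ordovician (485.4–443.8).
That is 1 complete period.

1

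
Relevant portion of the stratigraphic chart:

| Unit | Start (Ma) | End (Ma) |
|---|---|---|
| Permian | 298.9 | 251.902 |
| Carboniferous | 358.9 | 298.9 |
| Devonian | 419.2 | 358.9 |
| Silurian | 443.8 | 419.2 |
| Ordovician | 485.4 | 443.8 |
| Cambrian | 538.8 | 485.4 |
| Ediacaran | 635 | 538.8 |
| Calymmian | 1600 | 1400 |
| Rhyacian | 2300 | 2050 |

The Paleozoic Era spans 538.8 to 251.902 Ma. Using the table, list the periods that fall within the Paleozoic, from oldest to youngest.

Periods with both bounds inside 538.8–251.902 Ma: Cambrian (538.8–485.4), Ordovician (485.4–443.8), Silurian (443.8–419.2), Devonian (419.2–358.9), Carboniferous (358.9–298.9), Permian (298.9–251.902).

Cambrian, Ordovician, Silurian, Devonian, Carboniferous, Permian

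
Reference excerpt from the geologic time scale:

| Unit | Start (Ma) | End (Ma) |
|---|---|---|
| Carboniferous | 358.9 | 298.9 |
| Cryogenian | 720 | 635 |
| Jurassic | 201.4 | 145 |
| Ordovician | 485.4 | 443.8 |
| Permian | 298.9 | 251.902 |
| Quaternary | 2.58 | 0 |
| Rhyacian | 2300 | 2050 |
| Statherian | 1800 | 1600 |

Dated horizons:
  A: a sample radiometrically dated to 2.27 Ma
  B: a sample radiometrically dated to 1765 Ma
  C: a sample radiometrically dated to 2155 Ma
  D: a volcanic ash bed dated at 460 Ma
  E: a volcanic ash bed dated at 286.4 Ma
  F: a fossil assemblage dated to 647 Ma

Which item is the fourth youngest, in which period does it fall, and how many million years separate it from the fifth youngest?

Smaller Ma means younger, so youngest first: A 2.27 < E 286.4 < D 460 < F 647 < B 1765 < C 2155.
Counting 4 along gives F (647 Ma); the excerpt puts that inside the Cryogenian, 720–635 Ma.
Next in line is B (1765 Ma), and 1765 − 647 = 1118 Myr.

F, in the Cryogenian; 1118 million years to B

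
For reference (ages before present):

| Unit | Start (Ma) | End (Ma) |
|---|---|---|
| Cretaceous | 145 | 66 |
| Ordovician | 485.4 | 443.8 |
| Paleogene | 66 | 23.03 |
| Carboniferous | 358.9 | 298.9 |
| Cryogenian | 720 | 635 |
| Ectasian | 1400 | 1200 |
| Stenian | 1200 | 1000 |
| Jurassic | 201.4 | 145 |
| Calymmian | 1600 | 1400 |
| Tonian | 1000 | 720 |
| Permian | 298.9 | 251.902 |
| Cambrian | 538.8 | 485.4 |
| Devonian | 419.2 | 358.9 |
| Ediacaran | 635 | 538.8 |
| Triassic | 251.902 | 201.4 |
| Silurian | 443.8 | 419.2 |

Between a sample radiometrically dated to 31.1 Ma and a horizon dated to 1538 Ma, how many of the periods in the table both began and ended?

1538 Ma sits inside the Calymmian (1600–1400) and 31.1 Ma inside the Paleogene (66–23.03); neither of those is wholly between the two dates.
The listed periods lying completely between them are Ectasian, Stenian, Tonian, Cryogenian, Ediacaran, Cambrian, Ordovician, Silurian, Devonian, Carboniferous, Permian, Triassic, Jurassic, Cretaceous — 14 in all.

14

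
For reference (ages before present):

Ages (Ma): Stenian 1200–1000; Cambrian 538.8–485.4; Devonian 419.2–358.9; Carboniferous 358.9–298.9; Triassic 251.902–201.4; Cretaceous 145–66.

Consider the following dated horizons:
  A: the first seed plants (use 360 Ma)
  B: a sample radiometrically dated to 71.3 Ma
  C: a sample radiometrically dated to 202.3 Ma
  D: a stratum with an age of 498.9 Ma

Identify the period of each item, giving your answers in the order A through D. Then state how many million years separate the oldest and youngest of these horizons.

A — Devonian; B — Cretaceous; C — Triassic; D — Cambrian; span 427.6 million years

Match each age against the start–end ranges in the excerpt: A = 360 Ma → Devonian (419.2–358.9); B = 71.3 Ma → Cretaceous (145–66); C = 202.3 Ma → Triassic (251.902–201.4); D = 498.9 Ma → Cambrian (538.8–485.4).
The largest age is 498.9 Ma and the smallest is 71.3 Ma; their difference is 427.6 Myr.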